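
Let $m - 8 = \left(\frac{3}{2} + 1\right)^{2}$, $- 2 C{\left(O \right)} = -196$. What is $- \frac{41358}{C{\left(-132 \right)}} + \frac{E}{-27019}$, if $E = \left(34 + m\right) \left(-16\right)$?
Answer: $- \frac{558688073}{1323931} \approx -421.99$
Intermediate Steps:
$C{\left(O \right)} = 98$ ($C{\left(O \right)} = \left(- \frac{1}{2}\right) \left(-196\right) = 98$)
$m = \frac{57}{4}$ ($m = 8 + \left(\frac{3}{2} + 1\right)^{2} = 8 + \left(\frac{5}{2}\right)^{2} = 8 + \frac{25}{4} = \frac{57}{4} \approx 14.25$)
$E = -772$ ($E = \left(34 + \frac{57}{4}\right) \left(-16\right) = \frac{193}{4} \left(-16\right) = -772$)
$- \frac{41358}{C{\left(-132 \right)}} + \frac{E}{-27019} = - \frac{41358}{98} - \frac{772}{-27019} = \left(-41358\right) \frac{1}{98} - - \frac{772}{27019} = - \frac{20679}{49} + \frac{772}{27019} = - \frac{558688073}{1323931}$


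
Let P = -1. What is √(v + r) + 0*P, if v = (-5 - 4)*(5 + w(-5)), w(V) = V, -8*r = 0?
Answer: 0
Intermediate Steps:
r = 0 (r = -⅛*0 = 0)
v = 0 (v = (-5 - 4)*(5 - 5) = -9*0 = 0)
√(v + r) + 0*P = √(0 + 0) + 0*(-1) = √0 + 0 = 0 + 0 = 0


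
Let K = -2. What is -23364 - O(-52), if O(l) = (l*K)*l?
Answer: -17956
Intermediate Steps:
O(l) = -2*l² (O(l) = (l*(-2))*l = (-2*l)*l = -2*l²)
-23364 - O(-52) = -23364 - (-2)*(-52)² = -23364 - (-2)*2704 = -23364 - 1*(-5408) = -23364 + 5408 = -17956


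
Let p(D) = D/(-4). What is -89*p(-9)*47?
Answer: -37647/4 ≈ -9411.8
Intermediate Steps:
p(D) = -D/4 (p(D) = D*(-1/4) = -D/4)
-89*p(-9)*47 = -(-89)*(-9)/4*47 = -89*9/4*47 = -801/4*47 = -37647/4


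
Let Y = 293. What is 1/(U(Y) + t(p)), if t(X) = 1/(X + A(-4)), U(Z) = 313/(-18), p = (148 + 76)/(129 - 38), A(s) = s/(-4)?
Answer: -10/171 ≈ -0.058480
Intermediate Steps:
A(s) = -s/4 (A(s) = s*(-1/4) = -s/4)
p = 32/13 (p = 224/91 = 224*(1/91) = 32/13 ≈ 2.4615)
U(Z) = -313/18 (U(Z) = 313*(-1/18) = -313/18)
t(X) = 1/(1 + X) (t(X) = 1/(X - 1/4*(-4)) = 1/(X + 1) = 1/(1 + X))
1/(U(Y) + t(p)) = 1/(-313/18 + 1/(1 + 32/13)) = 1/(-313/18 + 1/(45/13)) = 1/(-313/18 + 13/45) = 1/(-171/10) = -10/171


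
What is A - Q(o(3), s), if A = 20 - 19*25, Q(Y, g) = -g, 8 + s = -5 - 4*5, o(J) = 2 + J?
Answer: -488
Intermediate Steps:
s = -33 (s = -8 + (-5 - 4*5) = -8 + (-5 - 20) = -8 - 25 = -33)
A = -455 (A = 20 - 475 = -455)
A - Q(o(3), s) = -455 - (-1)*(-33) = -455 - 1*33 = -455 - 33 = -488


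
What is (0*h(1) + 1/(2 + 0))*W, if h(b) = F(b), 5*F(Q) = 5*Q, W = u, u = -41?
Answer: -41/2 ≈ -20.500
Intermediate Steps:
W = -41
F(Q) = Q (F(Q) = (5*Q)/5 = Q)
h(b) = b
(0*h(1) + 1/(2 + 0))*W = (0*1 + 1/(2 + 0))*(-41) = (0 + 1/2)*(-41) = (0 + ½)*(-41) = (½)*(-41) = -41/2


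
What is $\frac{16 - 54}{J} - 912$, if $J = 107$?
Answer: $- \frac{97622}{107} \approx -912.36$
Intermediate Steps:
$\frac{16 - 54}{J} - 912 = \frac{16 - 54}{107} - 912 = \left(-38\right) \frac{1}{107} - 912 = - \frac{38}{107} - 912 = - \frac{97622}{107}$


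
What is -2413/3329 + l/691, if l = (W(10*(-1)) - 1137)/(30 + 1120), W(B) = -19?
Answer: -960669387/1322694925 ≈ -0.72630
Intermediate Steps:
l = -578/575 (l = (-19 - 1137)/(30 + 1120) = -1156/1150 = -1156*1/1150 = -578/575 ≈ -1.0052)
-2413/3329 + l/691 = -2413/3329 - 578/575/691 = -2413*1/3329 - 578/575*1/691 = -2413/3329 - 578/397325 = -960669387/1322694925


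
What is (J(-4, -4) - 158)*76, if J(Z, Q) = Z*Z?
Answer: -10792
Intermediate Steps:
J(Z, Q) = Z**2
(J(-4, -4) - 158)*76 = ((-4)**2 - 158)*76 = (16 - 158)*76 = -142*76 = -10792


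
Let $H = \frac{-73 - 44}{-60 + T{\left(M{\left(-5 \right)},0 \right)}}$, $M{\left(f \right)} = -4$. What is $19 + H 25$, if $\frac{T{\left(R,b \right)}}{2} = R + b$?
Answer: $\frac{4217}{68} \approx 62.015$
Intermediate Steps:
$T{\left(R,b \right)} = 2 R + 2 b$ ($T{\left(R,b \right)} = 2 \left(R + b\right) = 2 R + 2 b$)
$H = \frac{117}{68}$ ($H = \frac{-73 - 44}{-60 + \left(2 \left(-4\right) + 2 \cdot 0\right)} = - \frac{117}{-60 + \left(-8 + 0\right)} = - \frac{117}{-60 - 8} = - \frac{117}{-68} = \left(-117\right) \left(- \frac{1}{68}\right) = \frac{117}{68} \approx 1.7206$)
$19 + H 25 = 19 + \frac{117}{68} \cdot 25 = 19 + \frac{2925}{68} = \frac{4217}{68}$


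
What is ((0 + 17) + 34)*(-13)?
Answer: -663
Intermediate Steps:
((0 + 17) + 34)*(-13) = (17 + 34)*(-13) = 51*(-13) = -663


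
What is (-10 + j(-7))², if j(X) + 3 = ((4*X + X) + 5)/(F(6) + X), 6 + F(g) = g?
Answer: 3721/49 ≈ 75.939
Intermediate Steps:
F(g) = -6 + g
j(X) = -3 + (5 + 5*X)/X (j(X) = -3 + ((4*X + X) + 5)/((-6 + 6) + X) = -3 + (5*X + 5)/(0 + X) = -3 + (5 + 5*X)/X)
(-10 + j(-7))² = (-10 + (2 + 5/(-7)))² = (-10 + (2 + 5*(-⅐)))² = (-10 + (2 - 5/7))² = (-10 + 9/7)² = (-61/7)² = 3721/49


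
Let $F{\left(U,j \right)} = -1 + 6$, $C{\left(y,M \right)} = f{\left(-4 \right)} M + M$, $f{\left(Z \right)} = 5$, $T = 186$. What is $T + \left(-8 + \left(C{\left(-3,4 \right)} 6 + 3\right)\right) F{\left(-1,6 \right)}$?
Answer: $881$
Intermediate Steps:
$C{\left(y,M \right)} = 6 M$ ($C{\left(y,M \right)} = 5 M + M = 6 M$)
$F{\left(U,j \right)} = 5$
$T + \left(-8 + \left(C{\left(-3,4 \right)} 6 + 3\right)\right) F{\left(-1,6 \right)} = 186 + \left(-8 + \left(6 \cdot 4 \cdot 6 + 3\right)\right) 5 = 186 + \left(-8 + \left(24 \cdot 6 + 3\right)\right) 5 = 186 + \left(-8 + \left(144 + 3\right)\right) 5 = 186 + \left(-8 + 147\right) 5 = 186 + 139 \cdot 5 = 186 + 695 = 881$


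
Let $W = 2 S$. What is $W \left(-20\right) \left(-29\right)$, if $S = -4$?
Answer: $-4640$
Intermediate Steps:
$W = -8$ ($W = 2 \left(-4\right) = -8$)
$W \left(-20\right) \left(-29\right) = \left(-8\right) \left(-20\right) \left(-29\right) = 160 \left(-29\right) = -4640$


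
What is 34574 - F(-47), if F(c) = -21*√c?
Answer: 34574 + 21*I*√47 ≈ 34574.0 + 143.97*I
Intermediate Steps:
34574 - F(-47) = 34574 - (-21)*√(-47) = 34574 - (-21)*I*√47 = 34574 + 21*I*√47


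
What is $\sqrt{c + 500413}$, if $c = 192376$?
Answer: $\sqrt{692789} \approx 832.34$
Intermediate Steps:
$\sqrt{c + 500413} = \sqrt{192376 + 500413} = \sqrt{692789}$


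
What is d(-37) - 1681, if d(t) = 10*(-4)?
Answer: -1721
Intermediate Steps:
d(t) = -40
d(-37) - 1681 = -40 - 1681 = -1721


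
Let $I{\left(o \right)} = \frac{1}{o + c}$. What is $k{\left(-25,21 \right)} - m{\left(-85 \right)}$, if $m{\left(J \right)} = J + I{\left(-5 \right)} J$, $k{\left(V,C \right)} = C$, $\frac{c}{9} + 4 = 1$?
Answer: $\frac{3307}{32} \approx 103.34$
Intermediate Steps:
$c = -27$ ($c = -36 + 9 \cdot 1 = -36 + 9 = -27$)
$I{\left(o \right)} = \frac{1}{-27 + o}$ ($I{\left(o \right)} = \frac{1}{o - 27} = \frac{1}{-27 + o}$)
$m{\left(J \right)} = \frac{31 J}{32}$ ($m{\left(J \right)} = J + \frac{J}{-27 - 5} = J + \frac{J}{-32} = J - \frac{J}{32} = \frac{31 J}{32}$)
$k{\left(-25,21 \right)} - m{\left(-85 \right)} = 21 - \frac{31}{32} \left(-85\right) = 21 - - \frac{2635}{32} = 21 + \frac{2635}{32} = \frac{3307}{32}$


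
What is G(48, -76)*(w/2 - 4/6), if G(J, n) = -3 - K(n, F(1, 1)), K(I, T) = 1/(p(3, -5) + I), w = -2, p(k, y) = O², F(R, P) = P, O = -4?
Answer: 179/36 ≈ 4.9722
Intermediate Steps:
p(k, y) = 16 (p(k, y) = (-4)² = 16)
K(I, T) = 1/(16 + I)
G(J, n) = -3 - 1/(16 + n)
G(48, -76)*(w/2 - 4/6) = ((-49 - 3*(-76))/(16 - 76))*(-2/2 - 4/6) = ((-49 + 228)/(-60))*(-2*½ - 4*⅙) = (-1/60*179)*(-1 - ⅔) = -179/60*(-5/3) = 179/36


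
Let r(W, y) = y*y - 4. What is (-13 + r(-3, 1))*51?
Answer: -816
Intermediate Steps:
r(W, y) = -4 + y² (r(W, y) = y² - 4 = -4 + y²)
(-13 + r(-3, 1))*51 = (-13 + (-4 + 1²))*51 = (-13 + (-4 + 1))*51 = (-13 - 3)*51 = -16*51 = -816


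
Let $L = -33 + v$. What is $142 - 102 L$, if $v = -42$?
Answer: $7792$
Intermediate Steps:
$L = -75$ ($L = -33 - 42 = -75$)
$142 - 102 L = 142 - -7650 = 142 + 7650 = 7792$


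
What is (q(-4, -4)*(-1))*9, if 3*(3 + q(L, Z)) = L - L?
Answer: 27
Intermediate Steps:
q(L, Z) = -3 (q(L, Z) = -3 + (L - L)/3 = -3 + (1/3)*0 = -3 + 0 = -3)
(q(-4, -4)*(-1))*9 = -3*(-1)*9 = 3*9 = 27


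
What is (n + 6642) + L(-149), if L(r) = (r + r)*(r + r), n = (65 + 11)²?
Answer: 101222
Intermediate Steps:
n = 5776 (n = 76² = 5776)
L(r) = 4*r² (L(r) = (2*r)*(2*r) = 4*r²)
(n + 6642) + L(-149) = (5776 + 6642) + 4*(-149)² = 12418 + 4*22201 = 12418 + 88804 = 101222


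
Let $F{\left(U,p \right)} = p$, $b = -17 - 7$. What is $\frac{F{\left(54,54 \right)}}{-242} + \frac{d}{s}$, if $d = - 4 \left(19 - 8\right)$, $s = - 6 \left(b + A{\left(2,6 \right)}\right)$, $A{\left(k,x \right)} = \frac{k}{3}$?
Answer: $- \frac{2276}{4235} \approx -0.53743$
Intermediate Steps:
$A{\left(k,x \right)} = \frac{k}{3}$ ($A{\left(k,x \right)} = k \frac{1}{3} = \frac{k}{3}$)
$b = -24$ ($b = -17 - 7 = -24$)
$s = 140$ ($s = - 6 \left(-24 + \frac{1}{3} \cdot 2\right) = - 6 \left(-24 + \frac{2}{3}\right) = \left(-6\right) \left(- \frac{70}{3}\right) = 140$)
$d = -44$ ($d = \left(-4\right) 11 = -44$)
$\frac{F{\left(54,54 \right)}}{-242} + \frac{d}{s} = \frac{54}{-242} - \frac{44}{140} = 54 \left(- \frac{1}{242}\right) - \frac{11}{35} = - \frac{27}{121} - \frac{11}{35} = - \frac{2276}{4235}$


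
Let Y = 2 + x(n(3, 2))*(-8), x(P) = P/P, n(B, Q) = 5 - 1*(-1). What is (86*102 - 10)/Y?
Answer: -4381/3 ≈ -1460.3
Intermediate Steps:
n(B, Q) = 6 (n(B, Q) = 5 + 1 = 6)
x(P) = 1
Y = -6 (Y = 2 + 1*(-8) = 2 - 8 = -6)
(86*102 - 10)/Y = (86*102 - 10)/(-6) = (8772 - 10)*(-⅙) = 8762*(-⅙) = -4381/3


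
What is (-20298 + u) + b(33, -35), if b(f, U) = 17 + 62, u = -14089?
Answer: -34308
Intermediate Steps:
b(f, U) = 79
(-20298 + u) + b(33, -35) = (-20298 - 14089) + 79 = -34387 + 79 = -34308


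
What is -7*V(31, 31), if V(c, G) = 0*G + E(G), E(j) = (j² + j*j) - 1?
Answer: -13447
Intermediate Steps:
E(j) = -1 + 2*j² (E(j) = (j² + j²) - 1 = 2*j² - 1 = -1 + 2*j²)
V(c, G) = -1 + 2*G² (V(c, G) = 0*G + (-1 + 2*G²) = 0 + (-1 + 2*G²) = -1 + 2*G²)
-7*V(31, 31) = -7*(-1 + 2*31²) = -7*(-1 + 2*961) = -7*(-1 + 1922) = -7*1921 = -13447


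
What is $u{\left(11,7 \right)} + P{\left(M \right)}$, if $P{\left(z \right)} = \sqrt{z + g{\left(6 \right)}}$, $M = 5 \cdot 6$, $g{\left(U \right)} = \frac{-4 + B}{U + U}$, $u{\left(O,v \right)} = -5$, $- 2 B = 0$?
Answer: $-5 + \frac{\sqrt{267}}{3} \approx 0.44671$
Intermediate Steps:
$B = 0$ ($B = \left(- \frac{1}{2}\right) 0 = 0$)
$g{\left(U \right)} = - \frac{2}{U}$ ($g{\left(U \right)} = \frac{-4 + 0}{U + U} = - \frac{4}{2 U} = - 4 \frac{1}{2 U} = - \frac{2}{U}$)
$M = 30$
$P{\left(z \right)} = \sqrt{- \frac{1}{3} + z}$ ($P{\left(z \right)} = \sqrt{z - \frac{2}{6}} = \sqrt{z - \frac{1}{3}} = \sqrt{- \frac{1}{3} + z}$)
$u{\left(11,7 \right)} + P{\left(M \right)} = -5 + \frac{\sqrt{-3 + 9 \cdot 30}}{3} = -5 + \frac{\sqrt{-3 + 270}}{3} = -5 + \frac{\sqrt{267}}{3}$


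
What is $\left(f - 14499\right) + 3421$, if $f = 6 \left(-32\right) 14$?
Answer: $-13766$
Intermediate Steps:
$f = -2688$ ($f = \left(-192\right) 14 = -2688$)
$\left(f - 14499\right) + 3421 = \left(-2688 - 14499\right) + 3421 = -17187 + 3421 = -13766$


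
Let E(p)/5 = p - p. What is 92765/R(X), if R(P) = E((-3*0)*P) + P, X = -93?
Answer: -92765/93 ≈ -997.47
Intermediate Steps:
E(p) = 0 (E(p) = 5*(p - p) = 5*0 = 0)
R(P) = P (R(P) = 0 + P = P)
92765/R(X) = 92765/(-93) = 92765*(-1/93) = -92765/93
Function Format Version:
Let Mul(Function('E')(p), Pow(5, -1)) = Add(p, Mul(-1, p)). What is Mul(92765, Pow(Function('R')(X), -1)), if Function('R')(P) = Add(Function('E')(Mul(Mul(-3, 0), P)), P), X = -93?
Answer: Rational(-92765, 93) ≈ -997.47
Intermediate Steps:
Function('E')(p) = 0 (Function('E')(p) = Mul(5, Add(p, Mul(-1, p))) = Mul(5, 0) = 0)
Function('R')(P) = P (Function('R')(P) = Add(0, P) = P)
Mul(92765, Pow(Function('R')(X), -1)) = Mul(92765, Pow(-93, -1)) = Mul(92765, Rational(-1, 93)) = Rational(-92765, 93)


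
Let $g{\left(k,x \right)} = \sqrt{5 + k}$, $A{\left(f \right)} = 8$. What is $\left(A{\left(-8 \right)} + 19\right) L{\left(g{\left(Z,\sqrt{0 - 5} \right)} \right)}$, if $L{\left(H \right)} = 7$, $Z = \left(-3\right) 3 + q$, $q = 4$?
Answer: $189$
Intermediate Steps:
$Z = -5$ ($Z = \left(-3\right) 3 + 4 = -9 + 4 = -5$)
$\left(A{\left(-8 \right)} + 19\right) L{\left(g{\left(Z,\sqrt{0 - 5} \right)} \right)} = \left(8 + 19\right) 7 = 27 \cdot 7 = 189$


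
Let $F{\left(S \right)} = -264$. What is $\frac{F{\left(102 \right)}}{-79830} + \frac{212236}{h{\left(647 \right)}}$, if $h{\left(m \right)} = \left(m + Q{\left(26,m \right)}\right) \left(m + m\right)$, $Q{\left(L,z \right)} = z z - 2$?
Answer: $\frac{6673611431}{1804539441045} \approx 0.0036982$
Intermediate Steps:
$Q{\left(L,z \right)} = -2 + z^{2}$ ($Q{\left(L,z \right)} = z^{2} - 2 = -2 + z^{2}$)
$h{\left(m \right)} = 2 m \left(-2 + m + m^{2}\right)$ ($h{\left(m \right)} = \left(m + \left(-2 + m^{2}\right)\right) \left(m + m\right) = \left(-2 + m + m^{2}\right) 2 m = 2 m \left(-2 + m + m^{2}\right)$)
$\frac{F{\left(102 \right)}}{-79830} + \frac{212236}{h{\left(647 \right)}} = - \frac{264}{-79830} + \frac{212236}{2 \cdot 647 \left(-2 + 647 + 647^{2}\right)} = \left(-264\right) \left(- \frac{1}{79830}\right) + \frac{212236}{2 \cdot 647 \left(-2 + 647 + 418609\right)} = \frac{44}{13305} + \frac{212236}{2 \cdot 647 \cdot 419254} = \frac{44}{13305} + \frac{212236}{542514676} = \frac{44}{13305} + 212236 \cdot \frac{1}{542514676} = \frac{44}{13305} + \frac{53059}{135628669} = \frac{6673611431}{1804539441045}$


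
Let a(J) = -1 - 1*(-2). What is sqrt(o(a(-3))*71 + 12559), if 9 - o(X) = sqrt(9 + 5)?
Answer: sqrt(13198 - 71*sqrt(14)) ≈ 113.72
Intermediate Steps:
a(J) = 1 (a(J) = -1 + 2 = 1)
o(X) = 9 - sqrt(14) (o(X) = 9 - sqrt(9 + 5) = 9 - sqrt(14))
sqrt(o(a(-3))*71 + 12559) = sqrt((9 - sqrt(14))*71 + 12559) = sqrt((639 - 71*sqrt(14)) + 12559) = sqrt(13198 - 71*sqrt(14))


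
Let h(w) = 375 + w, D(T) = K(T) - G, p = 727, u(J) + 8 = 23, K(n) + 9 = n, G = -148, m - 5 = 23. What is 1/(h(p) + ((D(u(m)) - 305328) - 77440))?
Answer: -1/381512 ≈ -2.6211e-6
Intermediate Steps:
m = 28 (m = 5 + 23 = 28)
K(n) = -9 + n
u(J) = 15 (u(J) = -8 + 23 = 15)
D(T) = 139 + T (D(T) = (-9 + T) - 1*(-148) = (-9 + T) + 148 = 139 + T)
1/(h(p) + ((D(u(m)) - 305328) - 77440)) = 1/((375 + 727) + (((139 + 15) - 305328) - 77440)) = 1/(1102 + ((154 - 305328) - 77440)) = 1/(1102 + (-305174 - 77440)) = 1/(1102 - 382614) = 1/(-381512) = -1/381512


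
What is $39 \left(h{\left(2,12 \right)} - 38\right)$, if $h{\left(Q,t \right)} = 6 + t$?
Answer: $-780$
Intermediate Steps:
$39 \left(h{\left(2,12 \right)} - 38\right) = 39 \left(\left(6 + 12\right) - 38\right) = 39 \left(18 - 38\right) = 39 \left(-20\right) = -780$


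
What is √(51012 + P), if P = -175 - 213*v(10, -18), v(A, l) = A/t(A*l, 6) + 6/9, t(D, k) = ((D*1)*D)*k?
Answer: √1642517645/180 ≈ 225.16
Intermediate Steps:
t(D, k) = k*D² (t(D, k) = (D*D)*k = D²*k = k*D²)
v(A, l) = ⅔ + 1/(6*A*l²) (v(A, l) = A/((6*(A*l)²)) + 6/9 = A/((6*(A²*l²))) + 6*(⅑) = A/((6*A²*l²)) + ⅔ = A*(1/(6*A²*l²)) + ⅔ = 1/(6*A*l²) + ⅔ = ⅔ + 1/(6*A*l²))
P = -2054231/6480 (P = -175 - 213*(⅔ + (⅙)/(10*(-18)²)) = -175 - 213*(⅔ + (⅙)*(⅒)*(1/324)) = -175 - 213*(⅔ + 1/19440) = -175 - 213*12961/19440 = -175 - 920231/6480 = -2054231/6480 ≈ -317.01)
√(51012 + P) = √(51012 - 2054231/6480) = √(328503529/6480) = √1642517645/180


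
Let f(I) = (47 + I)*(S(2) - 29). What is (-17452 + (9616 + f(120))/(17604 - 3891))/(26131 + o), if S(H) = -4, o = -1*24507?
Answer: -239315171/22269912 ≈ -10.746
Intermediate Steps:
o = -24507
f(I) = -1551 - 33*I (f(I) = (47 + I)*(-4 - 29) = (47 + I)*(-33) = -1551 - 33*I)
(-17452 + (9616 + f(120))/(17604 - 3891))/(26131 + o) = (-17452 + (9616 + (-1551 - 33*120))/(17604 - 3891))/(26131 - 24507) = (-17452 + (9616 + (-1551 - 3960))/13713)/1624 = (-17452 + (9616 - 5511)*(1/13713))*(1/1624) = (-17452 + 4105*(1/13713))*(1/1624) = (-17452 + 4105/13713)*(1/1624) = -239315171/13713*1/1624 = -239315171/22269912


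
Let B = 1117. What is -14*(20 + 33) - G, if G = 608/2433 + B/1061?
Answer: -1918771195/2581413 ≈ -743.30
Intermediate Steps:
G = 3362749/2581413 (G = 608/2433 + 1117/1061 = 3362749/2581413 ≈ 1.3027)
-14*(20 + 33) - G = -14*(20 + 33) - 1*3362749/2581413 = -14*53 - 3362749/2581413 = -742 - 3362749/2581413 = -1918771195/2581413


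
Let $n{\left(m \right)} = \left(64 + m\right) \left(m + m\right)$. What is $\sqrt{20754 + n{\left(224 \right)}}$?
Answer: $3 \sqrt{16642} \approx 387.01$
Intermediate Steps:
$n{\left(m \right)} = 2 m \left(64 + m\right)$ ($n{\left(m \right)} = \left(64 + m\right) 2 m = 2 m \left(64 + m\right)$)
$\sqrt{20754 + n{\left(224 \right)}} = \sqrt{20754 + 2 \cdot 224 \left(64 + 224\right)} = \sqrt{20754 + 2 \cdot 224 \cdot 288} = \sqrt{20754 + 129024} = \sqrt{149778} = 3 \sqrt{16642}$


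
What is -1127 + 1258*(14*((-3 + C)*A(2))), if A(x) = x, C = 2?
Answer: -36351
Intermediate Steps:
-1127 + 1258*(14*((-3 + C)*A(2))) = -1127 + 1258*(14*((-3 + 2)*2)) = -1127 + 1258*(14*(-1*2)) = -1127 + 1258*(14*(-2)) = -1127 + 1258*(-28) = -1127 - 35224 = -36351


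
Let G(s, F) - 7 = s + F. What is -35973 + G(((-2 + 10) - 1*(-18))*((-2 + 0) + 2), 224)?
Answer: -35742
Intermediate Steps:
G(s, F) = 7 + F + s (G(s, F) = 7 + (s + F) = 7 + (F + s) = 7 + F + s)
-35973 + G(((-2 + 10) - 1*(-18))*((-2 + 0) + 2), 224) = -35973 + (7 + 224 + ((-2 + 10) - 1*(-18))*((-2 + 0) + 2)) = -35973 + (7 + 224 + (8 + 18)*(-2 + 2)) = -35973 + (7 + 224 + 26*0) = -35973 + (7 + 224 + 0) = -35973 + 231 = -35742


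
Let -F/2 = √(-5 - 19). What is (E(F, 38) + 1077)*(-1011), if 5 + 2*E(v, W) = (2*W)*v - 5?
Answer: -1083792 + 153672*I*√6 ≈ -1.0838e+6 + 3.7642e+5*I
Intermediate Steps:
F = -4*I*√6 (F = -2*√(-5 - 19) = -4*I*√6 ≈ -9.798*I)
E(v, W) = -5 + W*v (E(v, W) = -5/2 + ((2*W)*v - 5)/2 = -5/2 + (2*W*v - 5)/2 = -5/2 + (-5 + 2*W*v)/2 = -5/2 + (-5/2 + W*v) = -5 + W*v)
(E(F, 38) + 1077)*(-1011) = ((-5 + 38*(-4*I*√6)) + 1077)*(-1011) = ((-5 - 152*I*√6) + 1077)*(-1011) = (1072 - 152*I*√6)*(-1011) = -1083792 + 153672*I*√6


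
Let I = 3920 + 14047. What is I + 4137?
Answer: 22104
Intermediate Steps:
I = 17967
I + 4137 = 17967 + 4137 = 22104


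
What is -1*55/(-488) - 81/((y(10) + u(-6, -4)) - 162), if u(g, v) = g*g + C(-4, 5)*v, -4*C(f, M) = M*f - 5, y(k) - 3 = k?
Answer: 7853/11224 ≈ 0.69966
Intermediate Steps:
y(k) = 3 + k
C(f, M) = 5/4 - M*f/4 (C(f, M) = -(M*f - 5)/4 = -(-5 + M*f)/4 = 5/4 - M*f/4)
u(g, v) = g² + 25*v/4 (u(g, v) = g*g + (5/4 - ¼*5*(-4))*v = g² + (5/4 + 5)*v = g² + 25*v/4)
-1*55/(-488) - 81/((y(10) + u(-6, -4)) - 162) = -1*55/(-488) - 81/(((3 + 10) + ((-6)² + (25/4)*(-4))) - 162) = -55*(-1/488) - 81/((13 + (36 - 25)) - 162) = 55/488 - 81/((13 + 11) - 162) = 55/488 - 81/(24 - 162) = 55/488 - 81/(-138) = 55/488 - 81*(-1/138) = 55/488 + 27/46 = 7853/11224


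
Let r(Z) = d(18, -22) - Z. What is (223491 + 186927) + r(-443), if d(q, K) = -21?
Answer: 410840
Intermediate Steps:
r(Z) = -21 - Z
(223491 + 186927) + r(-443) = (223491 + 186927) + (-21 - 1*(-443)) = 410418 + (-21 + 443) = 410418 + 422 = 410840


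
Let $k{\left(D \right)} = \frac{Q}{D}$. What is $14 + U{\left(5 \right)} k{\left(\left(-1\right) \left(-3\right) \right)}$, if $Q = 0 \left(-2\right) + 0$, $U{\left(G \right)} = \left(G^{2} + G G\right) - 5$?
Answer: $14$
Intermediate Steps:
$U{\left(G \right)} = -5 + 2 G^{2}$ ($U{\left(G \right)} = \left(G^{2} + G^{2}\right) - 5 = 2 G^{2} - 5 = -5 + 2 G^{2}$)
$Q = 0$ ($Q = 0 + 0 = 0$)
$k{\left(D \right)} = 0$ ($k{\left(D \right)} = \frac{0}{D} = 0$)
$14 + U{\left(5 \right)} k{\left(\left(-1\right) \left(-3\right) \right)} = 14 + \left(-5 + 2 \cdot 5^{2}\right) 0 = 14 + \left(-5 + 2 \cdot 25\right) 0 = 14 + \left(-5 + 50\right) 0 = 14 + 45 \cdot 0 = 14 + 0 = 14$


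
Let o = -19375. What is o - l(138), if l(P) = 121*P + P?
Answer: -36211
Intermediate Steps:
l(P) = 122*P
o - l(138) = -19375 - 122*138 = -19375 - 1*16836 = -19375 - 16836 = -36211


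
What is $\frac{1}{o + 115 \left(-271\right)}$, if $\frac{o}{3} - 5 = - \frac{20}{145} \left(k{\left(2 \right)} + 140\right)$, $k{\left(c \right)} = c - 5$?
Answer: $- \frac{29}{904994} \approx -3.2044 \cdot 10^{-5}$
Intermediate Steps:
$k{\left(c \right)} = -5 + c$
$o = - \frac{1209}{29}$ ($o = 15 + 3 - \frac{20}{145} \left(\left(-5 + 2\right) + 140\right) = 15 + 3 \left(-20\right) \frac{1}{145} \left(-3 + 140\right) = 15 + 3 \left(\left(- \frac{4}{29}\right) 137\right) = 15 + 3 \left(- \frac{548}{29}\right) = 15 - \frac{1644}{29} = - \frac{1209}{29} \approx -41.69$)
$\frac{1}{o + 115 \left(-271\right)} = \frac{1}{- \frac{1209}{29} + 115 \left(-271\right)} = \frac{1}{- \frac{1209}{29} - 31165} = \frac{1}{- \frac{904994}{29}} = - \frac{29}{904994}$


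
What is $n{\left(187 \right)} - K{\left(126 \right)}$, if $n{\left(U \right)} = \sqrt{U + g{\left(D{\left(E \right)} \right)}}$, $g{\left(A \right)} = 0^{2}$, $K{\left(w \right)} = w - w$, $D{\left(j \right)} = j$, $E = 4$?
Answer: $\sqrt{187} \approx 13.675$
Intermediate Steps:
$K{\left(w \right)} = 0$
$g{\left(A \right)} = 0$
$n{\left(U \right)} = \sqrt{U}$ ($n{\left(U \right)} = \sqrt{U + 0} = \sqrt{U}$)
$n{\left(187 \right)} - K{\left(126 \right)} = \sqrt{187} - 0 = \sqrt{187} + 0 = \sqrt{187}$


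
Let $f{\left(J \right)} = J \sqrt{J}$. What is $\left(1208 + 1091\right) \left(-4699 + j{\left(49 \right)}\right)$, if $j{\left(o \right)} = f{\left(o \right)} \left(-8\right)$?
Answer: $-17111457$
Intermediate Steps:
$f{\left(J \right)} = J^{\frac{3}{2}}$
$j{\left(o \right)} = - 8 o^{\frac{3}{2}}$ ($j{\left(o \right)} = o^{\frac{3}{2}} \left(-8\right) = - 8 o^{\frac{3}{2}}$)
$\left(1208 + 1091\right) \left(-4699 + j{\left(49 \right)}\right) = \left(1208 + 1091\right) \left(-4699 - 8 \cdot 49^{\frac{3}{2}}\right) = 2299 \left(-4699 - 2744\right) = 2299 \left(-7443\right) = -17111457$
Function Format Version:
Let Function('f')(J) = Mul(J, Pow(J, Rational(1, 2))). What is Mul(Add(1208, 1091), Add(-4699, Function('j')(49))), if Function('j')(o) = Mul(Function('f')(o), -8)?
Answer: -17111457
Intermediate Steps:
Function('f')(J) = Pow(J, Rational(3, 2))
Function('j')(o) = Mul(-8, Pow(o, Rational(3, 2))) (Function('j')(o) = Mul(Pow(o, Rational(3, 2)), -8) = Mul(-8, Pow(o, Rational(3, 2))))
Mul(Add(1208, 1091), Add(-4699, Function('j')(49))) = Mul(Add(1208, 1091), Add(-4699, Mul(-8, Pow(49, Rational(3, 2))))) = Mul(2299, Add(-4699, Mul(-8, 343))) = Mul(2299, Add(-4699, -2744)) = Mul(2299, -7443) = -17111457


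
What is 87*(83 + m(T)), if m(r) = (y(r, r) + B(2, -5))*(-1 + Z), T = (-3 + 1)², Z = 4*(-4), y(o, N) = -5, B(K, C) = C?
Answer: 22011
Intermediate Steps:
Z = -16
T = 4 (T = (-2)² = 4)
m(r) = 170 (m(r) = (-5 - 5)*(-1 - 16) = -10*(-17) = 170)
87*(83 + m(T)) = 87*(83 + 170) = 87*253 = 22011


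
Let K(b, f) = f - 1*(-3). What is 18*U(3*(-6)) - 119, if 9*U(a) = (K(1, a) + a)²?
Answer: 2059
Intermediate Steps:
K(b, f) = 3 + f (K(b, f) = f + 3 = 3 + f)
U(a) = (3 + 2*a)²/9 (U(a) = ((3 + a) + a)²/9 = (3 + 2*a)²/9)
18*U(3*(-6)) - 119 = 18*((3 + 2*(3*(-6)))²/9) - 119 = 18*((3 + 2*(-18))²/9) - 119 = 18*((3 - 36)²/9) - 119 = 18*((⅑)*(-33)²) - 119 = 18*((⅑)*1089) - 119 = 18*121 - 119 = 2178 - 119 = 2059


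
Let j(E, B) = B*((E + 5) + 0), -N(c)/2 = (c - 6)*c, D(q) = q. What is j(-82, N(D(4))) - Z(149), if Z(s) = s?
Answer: -1381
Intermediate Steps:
N(c) = -2*c*(-6 + c) (N(c) = -2*(c - 6)*c = -2*(-6 + c)*c = -2*c*(-6 + c))
j(E, B) = B*(5 + E) (j(E, B) = B*((5 + E) + 0) = B*(5 + E))
j(-82, N(D(4))) - Z(149) = (2*4*(6 - 1*4))*(5 - 82) - 1*149 = (2*4*(6 - 4))*(-77) - 149 = (2*4*2)*(-77) - 149 = 16*(-77) - 149 = -1232 - 149 = -1381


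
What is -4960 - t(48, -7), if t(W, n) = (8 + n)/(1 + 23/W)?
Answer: -352208/71 ≈ -4960.7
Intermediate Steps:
t(W, n) = (8 + n)/(1 + 23/W)
-4960 - t(48, -7) = -4960 - 48*(8 - 7)/(23 + 48) = -4960 - 48/71 = -352208/71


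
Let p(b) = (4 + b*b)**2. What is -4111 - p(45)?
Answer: -4120952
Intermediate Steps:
p(b) = (4 + b**2)**2
-4111 - p(45) = -4111 - (4 + 45**2)**2 = -4111 - (4 + 2025)**2 = -4111 - 1*2029**2 = -4111 - 1*4116841 = -4111 - 4116841 = -4120952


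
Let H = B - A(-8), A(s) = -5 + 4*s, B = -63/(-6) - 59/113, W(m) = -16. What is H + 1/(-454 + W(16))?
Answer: 1247441/26555 ≈ 46.976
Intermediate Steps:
B = 2255/226 (B = -63*(-⅙) - 59*1/113 = 21/2 - 59/113 = 2255/226 ≈ 9.9779)
H = 10617/226 (H = 2255/226 - (-5 + 4*(-8)) = 2255/226 - (-5 - 32) = 2255/226 - 1*(-37) = 2255/226 + 37 = 10617/226 ≈ 46.978)
H + 1/(-454 + W(16)) = 10617/226 + 1/(-454 - 16) = 10617/226 + 1/(-470) = 10617/226 - 1/470 = 1247441/26555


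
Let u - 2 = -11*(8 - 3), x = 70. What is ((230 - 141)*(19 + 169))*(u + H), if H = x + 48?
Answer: 1087580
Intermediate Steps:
u = -53 (u = 2 - 11*(8 - 3) = 2 - 11*5 = 2 - 55 = -53)
H = 118 (H = 70 + 48 = 118)
((230 - 141)*(19 + 169))*(u + H) = ((230 - 141)*(19 + 169))*(-53 + 118) = (89*188)*65 = 16732*65 = 1087580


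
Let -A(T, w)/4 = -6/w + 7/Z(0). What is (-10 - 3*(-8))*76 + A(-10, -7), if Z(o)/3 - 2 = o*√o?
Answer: 22174/21 ≈ 1055.9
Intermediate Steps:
Z(o) = 6 + 3*o^(3/2) (Z(o) = 6 + 3*(o*√o) = 6 + 3*o^(3/2))
A(T, w) = -14/3 + 24/w (A(T, w) = -4*(-6/w + 7/(6 + 3*0^(3/2))) = -4*(-6/w + 7/(6 + 3*0)) = -4*(-6/w + 7/(6 + 0)) = -4*(-6/w + 7/6) = -4*(7/6 - 6/w) = -14/3 + 24/w)
(-10 - 3*(-8))*76 + A(-10, -7) = (-10 - 3*(-8))*76 + (-14/3 + 24/(-7)) = (-10 + 24)*76 + (-14/3 + 24*(-⅐)) = 14*76 + (-14/3 - 24/7) = 1064 - 170/21 = 22174/21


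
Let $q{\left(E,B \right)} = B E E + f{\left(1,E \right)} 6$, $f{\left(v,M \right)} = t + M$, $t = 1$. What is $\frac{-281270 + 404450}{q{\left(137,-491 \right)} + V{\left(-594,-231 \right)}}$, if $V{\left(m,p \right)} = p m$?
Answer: $- \frac{123180}{9077537} \approx -0.01357$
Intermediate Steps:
$f{\left(v,M \right)} = 1 + M$
$q{\left(E,B \right)} = 6 + 6 E + B E^{2}$ ($q{\left(E,B \right)} = B E E + \left(1 + E\right) 6 = B E^{2} + \left(6 + 6 E\right) = 6 + 6 E + B E^{2}$)
$V{\left(m,p \right)} = m p$
$\frac{-281270 + 404450}{q{\left(137,-491 \right)} + V{\left(-594,-231 \right)}} = \frac{-281270 + 404450}{\left(6 + 6 \cdot 137 - 491 \cdot 137^{2}\right) - -137214} = \frac{123180}{\left(6 + 822 - 9215579\right) + 137214} = \frac{123180}{-9214751 + 137214} = \frac{123180}{-9077537} = 123180 \left(- \frac{1}{9077537}\right) = - \frac{123180}{9077537}$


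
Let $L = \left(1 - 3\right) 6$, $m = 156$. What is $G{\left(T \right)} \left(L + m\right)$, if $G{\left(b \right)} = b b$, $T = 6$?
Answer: $5184$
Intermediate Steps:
$G{\left(b \right)} = b^{2}$
$L = -12$ ($L = \left(-2\right) 6 = -12$)
$G{\left(T \right)} \left(L + m\right) = 6^{2} \left(-12 + 156\right) = 36 \cdot 144 = 5184$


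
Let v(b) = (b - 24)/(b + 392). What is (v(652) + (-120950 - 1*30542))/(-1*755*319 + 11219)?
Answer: 39539255/59932386 ≈ 0.65973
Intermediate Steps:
v(b) = (-24 + b)/(392 + b)
(v(652) + (-120950 - 1*30542))/(-1*755*319 + 11219) = ((-24 + 652)/(392 + 652) + (-120950 - 1*30542))/(-1*755*319 + 11219) = (628/1044 + (-120950 - 30542))/(-755*319 + 11219) = ((1/1044)*628 - 151492)/(-240845 + 11219) = (157/261 - 151492)/(-229626) = -39539255/261*(-1/229626) = 39539255/59932386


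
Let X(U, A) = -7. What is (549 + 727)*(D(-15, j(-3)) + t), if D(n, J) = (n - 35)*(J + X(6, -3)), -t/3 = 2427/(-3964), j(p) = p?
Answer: 634580639/991 ≈ 6.4034e+5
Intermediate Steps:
t = 7281/3964 (t = -7281/(-3964) = -7281*(-1)/3964 = -3*(-2427/3964) = 7281/3964 ≈ 1.8368)
D(n, J) = (-35 + n)*(-7 + J) (D(n, J) = (n - 35)*(J - 7) = (-35 + n)*(-7 + J))
(549 + 727)*(D(-15, j(-3)) + t) = (549 + 727)*((245 - 35*(-3) - 7*(-15) - 3*(-15)) + 7281/3964) = 1276*((245 + 105 + 105 + 45) + 7281/3964) = 1276*(500 + 7281/3964) = 1276*(1989281/3964) = 634580639/991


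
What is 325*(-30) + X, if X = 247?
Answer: -9503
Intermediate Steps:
325*(-30) + X = 325*(-30) + 247 = -9750 + 247 = -9503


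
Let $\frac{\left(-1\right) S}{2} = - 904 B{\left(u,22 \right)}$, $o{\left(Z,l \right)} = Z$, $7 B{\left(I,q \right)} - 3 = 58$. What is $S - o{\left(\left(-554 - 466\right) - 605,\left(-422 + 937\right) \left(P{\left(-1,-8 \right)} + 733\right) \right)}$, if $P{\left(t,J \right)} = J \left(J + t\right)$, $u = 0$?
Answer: $\frac{121663}{7} \approx 17380.0$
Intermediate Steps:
$B{\left(I,q \right)} = \frac{61}{7}$ ($B{\left(I,q \right)} = \frac{3}{7} + \frac{1}{7} \cdot 58 = \frac{3}{7} + \frac{58}{7} = \frac{61}{7}$)
$S = \frac{110288}{7}$ ($S = - 2 \left(\left(-904\right) \frac{61}{7}\right) = \left(-2\right) \left(- \frac{55144}{7}\right) = \frac{110288}{7} \approx 15755.0$)
$S - o{\left(\left(-554 - 466\right) - 605,\left(-422 + 937\right) \left(P{\left(-1,-8 \right)} + 733\right) \right)} = \frac{110288}{7} - \left(\left(-554 - 466\right) - 605\right) = \frac{110288}{7} - \left(-1020 - 605\right) = \frac{110288}{7} - -1625 = \frac{110288}{7} + 1625 = \frac{121663}{7}$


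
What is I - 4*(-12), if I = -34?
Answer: 14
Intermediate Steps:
I - 4*(-12) = -34 - 4*(-12) = -34 + 48 = 14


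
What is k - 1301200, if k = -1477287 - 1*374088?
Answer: -3152575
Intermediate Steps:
k = -1851375 (k = -1477287 - 374088 = -1851375)
k - 1301200 = -1851375 - 1301200 = -3152575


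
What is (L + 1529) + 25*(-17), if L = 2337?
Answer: 3441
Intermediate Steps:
(L + 1529) + 25*(-17) = (2337 + 1529) + 25*(-17) = 3866 - 425 = 3441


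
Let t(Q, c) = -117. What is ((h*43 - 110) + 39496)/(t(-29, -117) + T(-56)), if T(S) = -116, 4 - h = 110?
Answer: -34828/233 ≈ -149.48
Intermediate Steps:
h = -106 (h = 4 - 1*110 = 4 - 110 = -106)
((h*43 - 110) + 39496)/(t(-29, -117) + T(-56)) = ((-106*43 - 110) + 39496)/(-117 - 116) = ((-4558 - 110) + 39496)/(-233) = (-4668 + 39496)*(-1/233) = 34828*(-1/233) = -34828/233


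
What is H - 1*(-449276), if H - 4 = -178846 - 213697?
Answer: 56737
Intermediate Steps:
H = -392539 (H = 4 + (-178846 - 213697) = 4 - 392543 = -392539)
H - 1*(-449276) = -392539 - 1*(-449276) = -392539 + 449276 = 56737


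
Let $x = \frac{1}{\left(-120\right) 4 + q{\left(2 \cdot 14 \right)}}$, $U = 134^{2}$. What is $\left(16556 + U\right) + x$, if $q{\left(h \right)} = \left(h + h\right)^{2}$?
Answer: $\frac{91663873}{2656} \approx 34512.0$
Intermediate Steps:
$U = 17956$
$q{\left(h \right)} = 4 h^{2}$ ($q{\left(h \right)} = \left(2 h\right)^{2} = 4 h^{2}$)
$x = \frac{1}{2656}$ ($x = \frac{1}{\left(-120\right) 4 + 4 \left(2 \cdot 14\right)^{2}} = \frac{1}{-480 + 4 \cdot 28^{2}} = \frac{1}{-480 + 4 \cdot 784} = \frac{1}{-480 + 3136} = \frac{1}{2656} \approx 0.00037651$)
$\left(16556 + U\right) + x = \left(16556 + 17956\right) + \frac{1}{2656} = 34512 + \frac{1}{2656} = \frac{91663873}{2656}$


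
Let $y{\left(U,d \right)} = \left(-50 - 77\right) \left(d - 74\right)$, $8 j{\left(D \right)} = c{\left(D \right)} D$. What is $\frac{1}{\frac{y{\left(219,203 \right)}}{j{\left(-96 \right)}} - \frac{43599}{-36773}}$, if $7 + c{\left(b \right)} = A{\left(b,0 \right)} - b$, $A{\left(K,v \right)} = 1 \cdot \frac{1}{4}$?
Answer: $\frac{13127961}{216382196} \approx 0.06067$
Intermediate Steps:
$A{\left(K,v \right)} = \frac{1}{4}$ ($A{\left(K,v \right)} = 1 \cdot \frac{1}{4} = \frac{1}{4}$)
$c{\left(b \right)} = - \frac{27}{4} - b$ ($c{\left(b \right)} = -7 - \left(- \frac{1}{4} + b\right) = - \frac{27}{4} - b$)
$j{\left(D \right)} = \frac{D \left(- \frac{27}{4} - D\right)}{8}$ ($j{\left(D \right)} = \frac{\left(- \frac{27}{4} - D\right) D}{8} = \frac{D \left(- \frac{27}{4} - D\right)}{8}$)
$y{\left(U,d \right)} = 9398 - 127 d$ ($y{\left(U,d \right)} = - 127 \left(-74 + d\right) = 9398 - 127 d$)
$\frac{1}{\frac{y{\left(219,203 \right)}}{j{\left(-96 \right)}} - \frac{43599}{-36773}} = \frac{1}{\frac{9398 - 25781}{\left(- \frac{1}{32}\right) \left(-96\right) \left(27 + 4 \left(-96\right)\right)} - \frac{43599}{-36773}} = \frac{1}{\frac{9398 - 25781}{\left(- \frac{1}{32}\right) \left(-96\right) \left(27 - 384\right)} - - \frac{43599}{36773}} = \frac{1}{- \frac{16383}{\left(- \frac{1}{32}\right) \left(-96\right) \left(-357\right)} + \frac{43599}{36773}} = \frac{1}{- \frac{16383}{-1071} + \frac{43599}{36773}} = \frac{1}{\left(-16383\right) \left(- \frac{1}{1071}\right) + \frac{43599}{36773}} = \frac{1}{\frac{5461}{357} + \frac{43599}{36773}} = \frac{1}{\frac{216382196}{13127961}} = \frac{13127961}{216382196}$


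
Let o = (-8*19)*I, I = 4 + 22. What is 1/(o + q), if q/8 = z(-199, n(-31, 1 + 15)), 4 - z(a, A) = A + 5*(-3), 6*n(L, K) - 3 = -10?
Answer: -3/11372 ≈ -0.00026381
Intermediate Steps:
n(L, K) = -7/6 (n(L, K) = 1/2 + (1/6)*(-10) = 1/2 - 5/3 = -7/6)
z(a, A) = 19 - A (z(a, A) = 4 - (A + 5*(-3)) = 4 - (A - 15) = 4 - (-15 + A) = 4 + (15 - A) = 19 - A)
I = 26
q = 484/3 (q = 8*(19 - 1*(-7/6)) = 8*(19 + 7/6) = 8*(121/6) = 484/3 ≈ 161.33)
o = -3952 (o = -8*19*26 = -152*26 = -3952)
1/(o + q) = 1/(-3952 + 484/3) = 1/(-11372/3) = -3/11372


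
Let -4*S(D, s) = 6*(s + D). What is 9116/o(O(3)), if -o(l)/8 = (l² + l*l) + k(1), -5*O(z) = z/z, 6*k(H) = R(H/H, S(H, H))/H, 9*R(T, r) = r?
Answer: -512775/11 ≈ -46616.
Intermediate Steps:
S(D, s) = -3*D/2 - 3*s/2 (S(D, s) = -3*(s + D)/2 = -3*(D + s)/2 = -(6*D + 6*s)/4 = -3*D/2 - 3*s/2)
R(T, r) = r/9
k(H) = -1/18 (k(H) = (((-3*H/2 - 3*H/2)/9)/H)/6 = (((-3*H)/9)/H)/6 = ((-H/3)/H)/6 = (⅙)*(-⅓) = -1/18)
O(z) = -⅕ (O(z) = -z/(5*z) = -⅕*1 = -⅕)
o(l) = 4/9 - 16*l² (o(l) = -8*((l² + l*l) - 1/18) = -8*((l² + l²) - 1/18) = -8*(2*l² - 1/18) = -8*(-1/18 + 2*l²) = 4/9 - 16*l²)
9116/o(O(3)) = 9116/(4/9 - 16*(-⅕)²) = 9116/(4/9 - 16*1/25) = 9116/(4/9 - 16/25) = 9116/(-44/225) = 9116*(-225/44) = -512775/11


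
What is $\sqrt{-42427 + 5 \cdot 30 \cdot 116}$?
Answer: $i \sqrt{25027} \approx 158.2 i$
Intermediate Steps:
$\sqrt{-42427 + 5 \cdot 30 \cdot 116} = \sqrt{-42427 + 150 \cdot 116} = \sqrt{-42427 + 17400} = \sqrt{-25027} = i \sqrt{25027}$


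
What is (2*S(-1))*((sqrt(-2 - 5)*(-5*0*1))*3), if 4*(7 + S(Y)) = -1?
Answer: 0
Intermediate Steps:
S(Y) = -29/4 (S(Y) = -7 + (1/4)*(-1) = -7 - 1/4 = -29/4)
(2*S(-1))*((sqrt(-2 - 5)*(-5*0*1))*3) = (2*(-29/4))*((sqrt(-2 - 5)*(-5*0*1))*3) = -29*sqrt(-7)*(0*1)*3/2 = -29*(I*sqrt(7))*0*3/2 = -0*3 = -29/2*0 = 0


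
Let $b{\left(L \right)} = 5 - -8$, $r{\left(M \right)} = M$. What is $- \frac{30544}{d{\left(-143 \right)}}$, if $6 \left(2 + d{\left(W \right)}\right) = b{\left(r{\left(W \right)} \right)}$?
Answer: $-183264$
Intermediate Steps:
$b{\left(L \right)} = 13$ ($b{\left(L \right)} = 5 + 8 = 13$)
$d{\left(W \right)} = \frac{1}{6}$ ($d{\left(W \right)} = -2 + \frac{1}{6} \cdot 13 = -2 + \frac{13}{6} = \frac{1}{6}$)
$- \frac{30544}{d{\left(-143 \right)}} = - 30544 \frac{1}{\frac{1}{6}} = \left(-30544\right) 6 = -183264$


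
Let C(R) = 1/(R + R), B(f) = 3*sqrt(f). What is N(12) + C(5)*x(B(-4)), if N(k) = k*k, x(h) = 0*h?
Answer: 144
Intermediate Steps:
C(R) = 1/(2*R)
x(h) = 0
N(k) = k**2
N(12) + C(5)*x(B(-4)) = 12**2 + ((1/2)/5)*0 = 144 + ((1/2)*(1/5))*0 = 144 + (1/10)*0 = 144 + 0 = 144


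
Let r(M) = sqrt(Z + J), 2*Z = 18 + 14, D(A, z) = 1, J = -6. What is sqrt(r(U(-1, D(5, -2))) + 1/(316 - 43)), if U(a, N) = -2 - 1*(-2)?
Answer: sqrt(273 + 74529*sqrt(10))/273 ≈ 1.7793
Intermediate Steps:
U(a, N) = 0 (U(a, N) = -2 + 2 = 0)
Z = 16 (Z = (18 + 14)/2 = (1/2)*32 = 16)
r(M) = sqrt(10) (r(M) = sqrt(16 - 6) = sqrt(10))
sqrt(r(U(-1, D(5, -2))) + 1/(316 - 43)) = sqrt(sqrt(10) + 1/(316 - 43)) = sqrt(sqrt(10) + 1/273) = sqrt(1/273 + sqrt(10))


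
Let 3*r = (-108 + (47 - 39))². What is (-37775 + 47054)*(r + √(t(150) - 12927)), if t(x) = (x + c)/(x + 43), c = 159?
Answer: 30930000 + 27837*I*√53495354/193 ≈ 3.093e+7 + 1.0549e+6*I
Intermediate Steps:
t(x) = (159 + x)/(43 + x) (t(x) = (x + 159)/(x + 43) = (159 + x)/(43 + x))
r = 10000/3 (r = (-108 + (47 - 39))²/3 = (-108 + 8)²/3 = (⅓)*(-100)² = (⅓)*10000 = 10000/3 ≈ 3333.3)
(-37775 + 47054)*(r + √(t(150) - 12927)) = (-37775 + 47054)*(10000/3 + √((159 + 150)/(43 + 150) - 12927)) = 9279*(10000/3 + √(309/193 - 12927)) = 9279*(10000/3 + √(-2494602/193)) = 9279*(10000/3 + 3*I*√53495354/193) = 30930000 + 27837*I*√53495354/193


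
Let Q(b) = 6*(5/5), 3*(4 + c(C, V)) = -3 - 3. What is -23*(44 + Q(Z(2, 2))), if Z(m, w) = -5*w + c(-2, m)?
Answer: -1150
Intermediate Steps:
c(C, V) = -6 (c(C, V) = -4 + (-3 - 3)/3 = -4 + (⅓)*(-6) = -4 - 2 = -6)
Z(m, w) = -6 - 5*w (Z(m, w) = -5*w - 6 = -6 - 5*w)
Q(b) = 6 (Q(b) = 6*(5*(⅕)) = 6*1 = 6)
-23*(44 + Q(Z(2, 2))) = -23*(44 + 6) = -23*50 = -1150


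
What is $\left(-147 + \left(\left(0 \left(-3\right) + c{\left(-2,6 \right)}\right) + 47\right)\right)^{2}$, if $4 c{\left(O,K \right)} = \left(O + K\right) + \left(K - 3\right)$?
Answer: $\frac{154449}{16} \approx 9653.1$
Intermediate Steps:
$c{\left(O,K \right)} = - \frac{3}{4} + \frac{K}{2} + \frac{O}{4}$ ($c{\left(O,K \right)} = \frac{\left(O + K\right) + \left(K - 3\right)}{4} = \frac{\left(K + O\right) + \left(-3 + K\right)}{4} = \frac{-3 + O + 2 K}{4} = - \frac{3}{4} + \frac{K}{2} + \frac{O}{4}$)
$\left(-147 + \left(\left(0 \left(-3\right) + c{\left(-2,6 \right)}\right) + 47\right)\right)^{2} = \left(-147 + \left(\left(0 \left(-3\right) + \left(- \frac{3}{4} + \frac{1}{2} \cdot 6 + \frac{1}{4} \left(-2\right)\right)\right) + 47\right)\right)^{2} = \left(-147 + \left(\left(0 - - \frac{7}{4}\right) + 47\right)\right)^{2} = \left(-147 + \left(\left(0 + \frac{7}{4}\right) + 47\right)\right)^{2} = \left(-147 + \left(\frac{7}{4} + 47\right)\right)^{2} = \left(-147 + \frac{195}{4}\right)^{2} = \left(- \frac{393}{4}\right)^{2} = \frac{154449}{16}$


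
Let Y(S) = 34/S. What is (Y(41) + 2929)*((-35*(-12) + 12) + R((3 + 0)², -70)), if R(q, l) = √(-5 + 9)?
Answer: 52133382/41 ≈ 1.2715e+6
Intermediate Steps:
R(q, l) = 2 (R(q, l) = √4 = 2)
(Y(41) + 2929)*((-35*(-12) + 12) + R((3 + 0)², -70)) = (34/41 + 2929)*((-35*(-12) + 12) + 2) = (34*(1/41) + 2929)*((420 + 12) + 2) = (34/41 + 2929)*(432 + 2) = (120123/41)*434 = 52133382/41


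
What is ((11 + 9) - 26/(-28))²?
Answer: 85849/196 ≈ 438.00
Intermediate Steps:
((11 + 9) - 26/(-28))² = (20 - 26*(-1/28))² = (20 + 13/14)² = (293/14)² = 85849/196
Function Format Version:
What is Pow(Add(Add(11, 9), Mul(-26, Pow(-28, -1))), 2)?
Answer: Rational(85849, 196) ≈ 438.00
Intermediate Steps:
Pow(Add(Add(11, 9), Mul(-26, Pow(-28, -1))), 2) = Pow(Add(20, Mul(-26, Rational(-1, 28))), 2) = Pow(Add(20, Rational(13, 14)), 2) = Pow(Rational(293, 14), 2) = Rational(85849, 196)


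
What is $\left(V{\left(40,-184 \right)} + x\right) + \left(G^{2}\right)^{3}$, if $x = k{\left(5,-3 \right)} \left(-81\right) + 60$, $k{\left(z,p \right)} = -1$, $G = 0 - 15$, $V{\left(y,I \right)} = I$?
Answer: $11390582$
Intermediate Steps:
$G = -15$ ($G = 0 - 15 = -15$)
$x = 141$ ($x = \left(-1\right) \left(-81\right) + 60 = 81 + 60 = 141$)
$\left(V{\left(40,-184 \right)} + x\right) + \left(G^{2}\right)^{3} = \left(-184 + 141\right) + \left(\left(-15\right)^{2}\right)^{3} = -43 + 225^{3} = -43 + 11390625 = 11390582$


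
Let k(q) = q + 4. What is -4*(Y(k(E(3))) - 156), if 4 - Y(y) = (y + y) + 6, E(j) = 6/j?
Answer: 680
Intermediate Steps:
k(q) = 4 + q
Y(y) = -2 - 2*y (Y(y) = 4 - ((y + y) + 6) = 4 - (2*y + 6) = 4 - (6 + 2*y) = 4 + (-6 - 2*y) = -2 - 2*y)
-4*(Y(k(E(3))) - 156) = -4*((-2 - 2*(4 + 6/3)) - 156) = -4*((-2 - 2*(4 + 6*(⅓))) - 156) = -4*((-2 - 2*(4 + 2)) - 156) = -4*((-2 - 2*6) - 156) = -4*((-2 - 12) - 156) = -4*(-14 - 156) = -4*(-170) = 680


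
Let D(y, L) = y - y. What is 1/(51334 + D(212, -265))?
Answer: 1/51334 ≈ 1.9480e-5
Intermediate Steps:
D(y, L) = 0
1/(51334 + D(212, -265)) = 1/(51334 + 0) = 1/51334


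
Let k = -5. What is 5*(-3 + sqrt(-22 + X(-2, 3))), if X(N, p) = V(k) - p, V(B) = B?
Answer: -15 + 5*I*sqrt(30) ≈ -15.0 + 27.386*I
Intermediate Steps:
X(N, p) = -5 - p
5*(-3 + sqrt(-22 + X(-2, 3))) = 5*(-3 + sqrt(-22 + (-5 - 1*3))) = 5*(-3 + sqrt(-22 + (-5 - 3))) = 5*(-3 + sqrt(-22 - 8)) = 5*(-3 + sqrt(-30)) = 5*(-3 + I*sqrt(30)) = -15 + 5*I*sqrt(30)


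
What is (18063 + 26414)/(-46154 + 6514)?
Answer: -44477/39640 ≈ -1.1220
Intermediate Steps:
(18063 + 26414)/(-46154 + 6514) = 44477/(-39640) = 44477*(-1/39640) = -44477/39640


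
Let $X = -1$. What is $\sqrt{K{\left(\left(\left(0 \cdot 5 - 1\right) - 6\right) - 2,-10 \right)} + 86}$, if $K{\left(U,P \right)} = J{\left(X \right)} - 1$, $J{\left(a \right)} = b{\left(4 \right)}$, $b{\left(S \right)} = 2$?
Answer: $\sqrt{87} \approx 9.3274$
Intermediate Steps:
$J{\left(a \right)} = 2$
$K{\left(U,P \right)} = 1$ ($K{\left(U,P \right)} = 2 - 1 = 1$)
$\sqrt{K{\left(\left(\left(0 \cdot 5 - 1\right) - 6\right) - 2,-10 \right)} + 86} = \sqrt{1 + 86} = \sqrt{87}$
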